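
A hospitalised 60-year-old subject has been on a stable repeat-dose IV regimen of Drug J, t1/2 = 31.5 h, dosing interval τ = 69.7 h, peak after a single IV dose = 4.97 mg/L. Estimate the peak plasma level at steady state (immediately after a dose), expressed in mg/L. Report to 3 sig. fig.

6.34 mg/L

k = ln2 / t½ = 0.693147 / 31.5 = 0.02200 h⁻¹
e^(−kτ) = e^(−0.02200 × 69.7) = 0.2158
Accumulation ratio R = 1 / (1 − e^(−kτ)) = 1 / (1 − 0.2158) = 1.275
Steady-state peak = C₀ × R = 4.97 × 1.275 = 6.337 mg/L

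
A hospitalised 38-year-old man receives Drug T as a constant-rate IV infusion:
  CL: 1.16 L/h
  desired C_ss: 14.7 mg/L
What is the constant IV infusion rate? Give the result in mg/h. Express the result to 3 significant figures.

17.1 mg/h

At steady state, infusion rate R₀ = Css × CL = 14.7 × 1.160 = 17.05 mg/h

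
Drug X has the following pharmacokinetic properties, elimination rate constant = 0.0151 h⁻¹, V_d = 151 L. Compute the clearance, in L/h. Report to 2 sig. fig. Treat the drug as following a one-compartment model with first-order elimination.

2.3 L/h

CL = k × Vd = 0.0151 × 151 = 2.280 L/h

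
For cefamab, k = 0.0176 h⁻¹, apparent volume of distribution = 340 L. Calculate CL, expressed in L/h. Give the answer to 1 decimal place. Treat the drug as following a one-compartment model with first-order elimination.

6.0 L/h

CL = k × Vd = 0.0176 × 340 = 5.984 L/h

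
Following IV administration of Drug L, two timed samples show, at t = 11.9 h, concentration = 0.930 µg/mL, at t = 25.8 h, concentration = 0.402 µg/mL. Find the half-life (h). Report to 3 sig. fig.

k = ln(C₁/C₂) / (t₂ − t₁) = ln(0.930/0.402) / (25.8 − 11.9)
  = 0.8387 / 13.90 = 0.06034 h⁻¹
t½ = ln2 / k = 0.693147 / 0.06034 = 11.49 h

11.5 h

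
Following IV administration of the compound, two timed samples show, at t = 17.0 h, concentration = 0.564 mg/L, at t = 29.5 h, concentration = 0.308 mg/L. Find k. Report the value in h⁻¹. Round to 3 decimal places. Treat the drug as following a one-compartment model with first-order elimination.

0.048 h⁻¹

k = ln(C₁/C₂) / (t₂ − t₁) = ln(0.564/0.308) / (29.5 − 17.0)
  = 0.6050 / 12.50 = 0.04840 h⁻¹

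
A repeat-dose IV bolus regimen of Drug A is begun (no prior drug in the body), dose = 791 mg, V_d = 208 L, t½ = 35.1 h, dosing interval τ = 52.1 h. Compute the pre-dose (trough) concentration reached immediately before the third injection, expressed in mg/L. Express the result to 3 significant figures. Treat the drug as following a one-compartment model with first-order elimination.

C₀ per dose = Dose / Vd = 791 / 208 = 3.803 mg/L
k = ln2 / t½ = 0.693147 / 35.1 = 0.01975 h⁻¹
Fraction remaining after one interval: r = e^(−kτ) = e^(−0.01975 × 52.1) = 0.3574
Before dose 3, 2 doses have been given (aged 1τ, 2τ).
C_trough = C₀ × (r + r²) = 3.803 × (0.3574 + 0.1277) = 1.845 mg/L

1.85 mg/L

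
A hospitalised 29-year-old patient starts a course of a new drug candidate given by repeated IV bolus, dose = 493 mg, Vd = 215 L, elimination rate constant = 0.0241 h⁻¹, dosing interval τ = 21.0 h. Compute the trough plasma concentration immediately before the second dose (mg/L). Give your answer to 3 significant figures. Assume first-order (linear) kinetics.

C₀ per dose = Dose / Vd = 493 / 215 = 2.293 mg/L
Fraction remaining after one interval: r = e^(−kτ) = e^(−0.02410 × 21.0) = 0.6028
Before dose 2, 1 dose has been given (aged 1τ).
C_trough = C₀ × r = 2.293 × 0.6028 = 1.382 mg/L

1.38 mg/L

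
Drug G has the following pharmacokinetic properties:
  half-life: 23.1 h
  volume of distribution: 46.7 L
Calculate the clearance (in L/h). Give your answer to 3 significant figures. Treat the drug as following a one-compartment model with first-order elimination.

1.40 L/h

k = ln2 / t½ = 0.693147 / 23.1 = 0.03001 h⁻¹
CL = k × Vd = 0.03001 × 46.7 = 1.401 L/h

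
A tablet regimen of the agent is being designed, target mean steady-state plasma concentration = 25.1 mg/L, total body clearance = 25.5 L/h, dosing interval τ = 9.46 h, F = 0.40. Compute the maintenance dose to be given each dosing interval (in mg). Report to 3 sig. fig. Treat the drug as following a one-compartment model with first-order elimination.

15100 mg

At steady state, F × (Dose/τ) = Css × CL.
Dose = Css × CL × τ / F = 25.1 × 25.50 × 9.46 / 0.40 = 15140 mg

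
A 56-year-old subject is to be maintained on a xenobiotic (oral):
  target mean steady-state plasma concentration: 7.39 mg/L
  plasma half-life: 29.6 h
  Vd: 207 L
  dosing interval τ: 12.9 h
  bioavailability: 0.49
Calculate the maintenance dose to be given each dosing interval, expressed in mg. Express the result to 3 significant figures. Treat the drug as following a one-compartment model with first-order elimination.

943 mg

k = ln2 / t½ = 0.693147 / 29.6 = 0.02342 h⁻¹
CL = k × Vd = 0.02342 × 207 = 4.848 L/h
At steady state, F × (Dose/τ) = Css × CL.
Dose = Css × CL × τ / F = 7.39 × 4.848 × 12.9 / 0.49 = 943.2 mg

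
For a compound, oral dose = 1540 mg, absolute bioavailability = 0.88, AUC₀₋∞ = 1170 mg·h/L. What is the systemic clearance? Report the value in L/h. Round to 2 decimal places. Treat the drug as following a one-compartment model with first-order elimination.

CL = F·Dose / AUC = 0.88 × 1540 / 1170 = 1.158 L/h

1.16 L/h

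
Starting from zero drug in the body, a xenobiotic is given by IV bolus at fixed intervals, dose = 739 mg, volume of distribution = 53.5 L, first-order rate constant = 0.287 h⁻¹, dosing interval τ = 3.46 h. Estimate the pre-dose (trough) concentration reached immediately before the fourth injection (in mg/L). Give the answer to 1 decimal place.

7.7 mg/L

C₀ per dose = Dose / Vd = 739 / 53.5 = 13.81 mg/L
Fraction remaining after one interval: r = e^(−kτ) = e^(−0.2870 × 3.46) = 0.3705
Before dose 4, 3 doses have been given (aged 1τ, 2τ, 3τ).
C_trough = C₀ × (r + r² + … + r^3) = C₀ × r(1−r^3)/(1−r)
        = 13.81 × 0.3705 × (1 − 0.05086) / (1 − 0.3705) = 7.715 mg/L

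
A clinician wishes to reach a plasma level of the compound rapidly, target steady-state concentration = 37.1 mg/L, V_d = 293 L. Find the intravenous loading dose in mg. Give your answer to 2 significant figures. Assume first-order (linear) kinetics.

11000 mg

LD = Css × Vd = 37.1 × 293 = 10870 mg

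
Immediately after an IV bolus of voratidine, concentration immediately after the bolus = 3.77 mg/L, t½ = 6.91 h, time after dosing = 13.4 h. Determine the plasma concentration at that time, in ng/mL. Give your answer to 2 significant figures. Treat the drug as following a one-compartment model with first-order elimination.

k = ln2 / t½ = 0.693147 / 6.91 = 0.1003 h⁻¹
C = C₀ · e^(−k·t) = 3.770 × e^(−0.1003 × 13.4)
  = 3.770 × 0.2608 = 0.9832 mg/L
Convert: 0.9832 mg/L × 1000 = 983.2 ng/mL

980 ng/mL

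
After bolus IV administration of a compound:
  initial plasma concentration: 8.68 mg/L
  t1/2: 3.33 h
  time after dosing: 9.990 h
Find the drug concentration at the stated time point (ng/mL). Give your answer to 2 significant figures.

k = ln2 / t½ = 0.693147 / 3.33 = 0.2082 h⁻¹
t / t½ = 9.990 / 3.33 = 3 half-lives
C = C₀ × (1/2)^3 = 8.680 × 0.1250 = 1.085 mg/L
Convert: 1.085 mg/L × 1000 = 1085 ng/mL

1100 ng/mL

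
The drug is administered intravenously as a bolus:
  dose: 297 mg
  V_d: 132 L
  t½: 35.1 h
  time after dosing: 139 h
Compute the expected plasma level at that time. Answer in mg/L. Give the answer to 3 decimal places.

C₀ = Dose / Vd = 297.0 / 132 = 2.250 mg/L
k = ln2 / t½ = 0.693147 / 35.1 = 0.01975 h⁻¹
C = C₀ · e^(−k·t) = 2.250 × e^(−0.01975 × 139)
  = 2.250 × 0.06423 = 0.1445 mg/L

0.145 mg/L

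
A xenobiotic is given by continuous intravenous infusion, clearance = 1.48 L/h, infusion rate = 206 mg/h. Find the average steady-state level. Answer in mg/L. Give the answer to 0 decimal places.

139 mg/L

At steady state Css = R₀ / CL = 206 / 1.480 = 139.2 mg/L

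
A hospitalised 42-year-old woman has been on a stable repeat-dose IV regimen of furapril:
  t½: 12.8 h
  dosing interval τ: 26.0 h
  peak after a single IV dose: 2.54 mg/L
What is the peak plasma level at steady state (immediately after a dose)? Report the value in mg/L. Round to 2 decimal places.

k = ln2 / t½ = 0.693147 / 12.8 = 0.05415 h⁻¹
e^(−kτ) = e^(−0.05415 × 26.0) = 0.2447
Accumulation ratio R = 1 / (1 − e^(−kτ)) = 1 / (1 − 0.2447) = 1.324
Steady-state peak = C₀ × R = 2.54 × 1.324 = 3.363 mg/L

3.36 mg/L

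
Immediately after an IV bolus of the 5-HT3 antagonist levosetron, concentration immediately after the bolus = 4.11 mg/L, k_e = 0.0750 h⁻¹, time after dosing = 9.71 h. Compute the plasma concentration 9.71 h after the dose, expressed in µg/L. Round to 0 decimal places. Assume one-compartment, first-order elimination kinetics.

C = C₀ · e^(−k·t) = 4.110 × e^(−0.07500 × 9.71)
  = 4.110 × 0.4828 = 1.984 mg/L
Convert: 1.984 mg/L × 1000 = 1984 µg/L

1984 µg/L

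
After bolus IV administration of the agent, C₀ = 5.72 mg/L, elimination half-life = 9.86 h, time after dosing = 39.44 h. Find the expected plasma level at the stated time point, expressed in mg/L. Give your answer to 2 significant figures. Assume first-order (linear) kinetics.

0.36 mg/L

k = ln2 / t½ = 0.693147 / 9.86 = 0.07030 h⁻¹
t / t½ = 39.44 / 9.86 = 4 half-lives
C = C₀ × (1/2)^4 = 5.720 × 0.06250 = 0.3575 mg/L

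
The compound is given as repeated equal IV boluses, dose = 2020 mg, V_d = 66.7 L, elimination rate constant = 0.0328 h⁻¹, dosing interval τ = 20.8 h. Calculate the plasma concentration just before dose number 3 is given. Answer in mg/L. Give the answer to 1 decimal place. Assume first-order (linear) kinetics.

23.0 mg/L

C₀ per dose = Dose / Vd = 2020 / 66.7 = 30.28 mg/L
Fraction remaining after one interval: r = e^(−kτ) = e^(−0.03280 × 20.8) = 0.5055
Before dose 3, 2 doses have been given (aged 1τ, 2τ).
C_trough = C₀ × (r + r²) = 30.28 × (0.5055 + 0.2555) = 23.04 mg/L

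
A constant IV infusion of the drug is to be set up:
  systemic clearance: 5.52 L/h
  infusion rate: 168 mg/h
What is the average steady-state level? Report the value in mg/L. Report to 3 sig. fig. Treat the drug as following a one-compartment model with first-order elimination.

30.4 mg/L

At steady state Css = R₀ / CL = 168 / 5.520 = 30.43 mg/L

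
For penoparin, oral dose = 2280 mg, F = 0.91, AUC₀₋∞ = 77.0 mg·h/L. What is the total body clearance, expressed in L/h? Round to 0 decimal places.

CL = F·Dose / AUC = 0.91 × 2280 / 77.0 = 26.95 L/h

27 L/h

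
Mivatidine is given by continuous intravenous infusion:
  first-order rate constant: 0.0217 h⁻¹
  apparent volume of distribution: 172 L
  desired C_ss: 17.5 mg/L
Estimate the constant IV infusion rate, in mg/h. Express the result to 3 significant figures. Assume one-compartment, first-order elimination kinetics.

65.3 mg/h

CL = k × Vd = 0.02170 × 172 = 3.732 L/h
At steady state, infusion rate R₀ = Css × CL = 17.5 × 3.732 = 65.31 mg/h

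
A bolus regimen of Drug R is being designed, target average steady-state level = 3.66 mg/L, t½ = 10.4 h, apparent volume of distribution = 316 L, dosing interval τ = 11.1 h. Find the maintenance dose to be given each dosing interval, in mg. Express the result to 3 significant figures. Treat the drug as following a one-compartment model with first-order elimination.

856 mg

k = ln2 / t½ = 0.693147 / 10.4 = 0.06665 h⁻¹
CL = k × Vd = 0.06665 × 316 = 21.06 L/h
At steady state, Dose/τ = Css × CL.
Dose = Css × CL × τ = 3.66 × 21.06 × 11.1 = 855.6 mg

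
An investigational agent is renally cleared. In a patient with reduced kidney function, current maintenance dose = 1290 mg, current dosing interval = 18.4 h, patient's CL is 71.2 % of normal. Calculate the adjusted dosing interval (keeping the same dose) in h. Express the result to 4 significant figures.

25.84 h

To keep the same average steady-state level, dosing rate must scale with clearance.
CL ratio = 71.2 / 100 = 0.7120
New interval (same dose) = 18.4 / 0.7120 = 25.84 h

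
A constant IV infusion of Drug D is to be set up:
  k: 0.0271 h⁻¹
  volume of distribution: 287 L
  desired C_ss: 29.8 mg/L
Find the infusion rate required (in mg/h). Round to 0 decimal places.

232 mg/h

CL = k × Vd = 0.02710 × 287 = 7.778 L/h
At steady state, infusion rate R₀ = Css × CL = 29.8 × 7.778 = 231.8 mg/h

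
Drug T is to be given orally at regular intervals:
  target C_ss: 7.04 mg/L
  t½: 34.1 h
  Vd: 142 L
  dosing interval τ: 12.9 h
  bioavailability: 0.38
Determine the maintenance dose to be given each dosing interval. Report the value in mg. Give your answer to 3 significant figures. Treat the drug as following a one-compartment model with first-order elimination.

690 mg

k = ln2 / t½ = 0.693147 / 34.1 = 0.02033 h⁻¹
CL = k × Vd = 0.02033 × 142 = 2.887 L/h
At steady state, F × (Dose/τ) = Css × CL.
Dose = Css × CL × τ / F = 7.04 × 2.887 × 12.9 / 0.38 = 690.0 mg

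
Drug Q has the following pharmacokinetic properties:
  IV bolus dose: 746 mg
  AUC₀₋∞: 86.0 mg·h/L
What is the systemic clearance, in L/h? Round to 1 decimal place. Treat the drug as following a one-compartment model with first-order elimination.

CL = Dose / AUC = 746 / 86.0 = 8.674 L/h

8.7 L/h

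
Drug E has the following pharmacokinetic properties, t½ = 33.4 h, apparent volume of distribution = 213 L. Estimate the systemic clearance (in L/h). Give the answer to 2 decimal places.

4.42 L/h

k = ln2 / t½ = 0.693147 / 33.4 = 0.02075 h⁻¹
CL = k × Vd = 0.02075 × 213 = 4.420 L/h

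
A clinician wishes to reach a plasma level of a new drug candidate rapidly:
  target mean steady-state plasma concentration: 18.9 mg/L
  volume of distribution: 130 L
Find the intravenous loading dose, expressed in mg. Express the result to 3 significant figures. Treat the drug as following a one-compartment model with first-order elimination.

2460 mg

LD = Css × Vd = 18.9 × 130 = 2457 mg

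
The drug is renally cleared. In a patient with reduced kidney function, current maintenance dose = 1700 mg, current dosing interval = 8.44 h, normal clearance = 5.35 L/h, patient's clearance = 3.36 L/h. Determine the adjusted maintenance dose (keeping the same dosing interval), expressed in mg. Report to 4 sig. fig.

To keep the same average steady-state level, dosing rate must scale with clearance.
CL ratio = 3.36 / 5.35 = 0.6280
New dose (same interval) = 1700 × 0.6280 = 1068 mg

1068 mg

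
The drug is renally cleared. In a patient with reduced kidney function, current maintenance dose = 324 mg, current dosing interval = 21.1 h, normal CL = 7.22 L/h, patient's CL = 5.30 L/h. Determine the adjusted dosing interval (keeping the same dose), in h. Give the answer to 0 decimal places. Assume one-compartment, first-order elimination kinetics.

To keep the same average steady-state level, dosing rate must scale with clearance.
CL ratio = 5.30 / 7.22 = 0.7341
New interval (same dose) = 21.1 / 0.7341 = 28.74 h

29 h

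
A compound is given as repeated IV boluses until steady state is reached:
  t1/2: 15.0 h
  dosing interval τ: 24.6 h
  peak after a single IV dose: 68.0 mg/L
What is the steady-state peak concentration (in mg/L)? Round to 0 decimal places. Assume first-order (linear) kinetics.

k = ln2 / t½ = 0.693147 / 15.0 = 0.04621 h⁻¹
e^(−kτ) = e^(−0.04621 × 24.6) = 0.3209
Accumulation ratio R = 1 / (1 − e^(−kτ)) = 1 / (1 − 0.3209) = 1.473
Steady-state peak = C₀ × R = 68.0 × 1.473 = 100.2 mg/L

100 mg/L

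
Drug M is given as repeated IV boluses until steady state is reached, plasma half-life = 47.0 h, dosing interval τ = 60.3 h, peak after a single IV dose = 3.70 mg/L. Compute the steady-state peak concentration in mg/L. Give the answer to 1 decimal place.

6.3 mg/L

k = ln2 / t½ = 0.693147 / 47.0 = 0.01475 h⁻¹
e^(−kτ) = e^(−0.01475 × 60.3) = 0.4109
Accumulation ratio R = 1 / (1 − e^(−kτ)) = 1 / (1 − 0.4109) = 1.698
Steady-state peak = C₀ × R = 3.70 × 1.698 = 6.283 mg/L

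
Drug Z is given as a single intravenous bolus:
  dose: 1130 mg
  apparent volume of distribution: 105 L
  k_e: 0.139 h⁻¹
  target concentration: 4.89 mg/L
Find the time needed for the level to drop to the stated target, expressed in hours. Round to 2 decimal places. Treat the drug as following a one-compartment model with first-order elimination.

C₀ = Dose / Vd = 1130 / 105 = 10.76 mg/L
t = ln(C₀ / C) / k = ln(10.76 / 4.89) / 0.1390
  = ln(2.200) / 0.1390 = 0.7885 / 0.1390 = 5.673 h

5.67 h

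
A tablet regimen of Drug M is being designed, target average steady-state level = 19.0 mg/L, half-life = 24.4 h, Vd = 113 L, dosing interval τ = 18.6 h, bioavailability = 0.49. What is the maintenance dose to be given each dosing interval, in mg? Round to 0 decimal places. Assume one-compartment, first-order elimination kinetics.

2315 mg

k = ln2 / t½ = 0.693147 / 24.4 = 0.02841 h⁻¹
CL = k × Vd = 0.02841 × 113 = 3.210 L/h
At steady state, F × (Dose/τ) = Css × CL.
Dose = Css × CL × τ / F = 19.0 × 3.210 × 18.6 / 0.49 = 2315 mg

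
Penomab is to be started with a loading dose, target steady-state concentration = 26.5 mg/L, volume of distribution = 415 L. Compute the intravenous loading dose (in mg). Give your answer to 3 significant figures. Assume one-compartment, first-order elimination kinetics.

11000 mg

LD = Css × Vd = 26.5 × 415 = 11000 mg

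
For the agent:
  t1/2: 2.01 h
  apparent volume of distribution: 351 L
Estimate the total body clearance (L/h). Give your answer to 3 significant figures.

121 L/h

k = ln2 / t½ = 0.693147 / 2.01 = 0.3448 h⁻¹
CL = k × Vd = 0.3448 × 351 = 121.0 L/h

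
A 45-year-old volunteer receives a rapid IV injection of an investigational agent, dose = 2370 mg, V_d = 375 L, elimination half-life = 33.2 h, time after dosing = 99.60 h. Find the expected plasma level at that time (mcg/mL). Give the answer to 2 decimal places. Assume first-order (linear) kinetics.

0.79 mcg/mL

C₀ = Dose / Vd = 2370 / 375 = 6.320 mg/L
k = ln2 / t½ = 0.693147 / 33.2 = 0.02088 h⁻¹
t / t½ = 99.60 / 33.2 = 3 half-lives
C = C₀ × (1/2)^3 = 6.320 × 0.1250 = 0.7900 mg/L
(0.7900 mg/L = 0.7900 mcg/mL)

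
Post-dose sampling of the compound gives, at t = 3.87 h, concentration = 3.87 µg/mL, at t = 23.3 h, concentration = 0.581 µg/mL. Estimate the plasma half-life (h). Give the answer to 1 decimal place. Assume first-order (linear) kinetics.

7.1 h

k = ln(C₁/C₂) / (t₂ − t₁) = ln(3.87/0.581) / (23.3 − 3.87)
  = 1.896 / 19.43 = 0.09758 h⁻¹
t½ = ln2 / k = 0.693147 / 0.09758 = 7.103 h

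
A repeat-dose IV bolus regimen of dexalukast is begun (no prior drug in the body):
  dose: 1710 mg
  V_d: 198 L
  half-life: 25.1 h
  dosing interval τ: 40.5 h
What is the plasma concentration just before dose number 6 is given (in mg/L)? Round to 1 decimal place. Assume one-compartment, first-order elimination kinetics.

4.2 mg/L

C₀ per dose = Dose / Vd = 1710 / 198 = 8.636 mg/L
k = ln2 / t½ = 0.693147 / 25.1 = 0.02762 h⁻¹
Fraction remaining after one interval: r = e^(−kτ) = e^(−0.02762 × 40.5) = 0.3267
Before dose 6, 5 doses have been given (aged 1τ, 2τ, 3τ, 4τ, 5τ).
C_trough = C₀ × (r + r² + … + r^5) = C₀ × r(1−r^5)/(1−r)
        = 8.636 × 0.3267 × (1 − 0.003722) / (1 − 0.3267) = 4.175 mg/L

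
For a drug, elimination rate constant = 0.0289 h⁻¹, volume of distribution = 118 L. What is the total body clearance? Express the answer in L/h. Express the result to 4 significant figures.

CL = k × Vd = 0.0289 × 118 = 3.410 L/h

3.410 L/h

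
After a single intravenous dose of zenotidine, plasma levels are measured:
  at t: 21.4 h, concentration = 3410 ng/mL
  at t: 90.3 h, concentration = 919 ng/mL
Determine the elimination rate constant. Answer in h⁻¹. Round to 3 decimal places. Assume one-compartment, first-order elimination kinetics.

k = ln(C₁/C₂) / (t₂ − t₁) = ln(3410/919) / (90.3 − 21.4)
  = 1.311 / 68.90 = 0.01903 h⁻¹

0.019 h⁻¹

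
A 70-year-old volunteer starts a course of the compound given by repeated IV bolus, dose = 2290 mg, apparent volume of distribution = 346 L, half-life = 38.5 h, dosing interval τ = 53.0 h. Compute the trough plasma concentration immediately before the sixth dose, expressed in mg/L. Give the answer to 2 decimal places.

4.11 mg/L

C₀ per dose = Dose / Vd = 2290 / 346 = 6.618 mg/L
k = ln2 / t½ = 0.693147 / 38.5 = 0.01800 h⁻¹
Fraction remaining after one interval: r = e^(−kτ) = e^(−0.01800 × 53.0) = 0.3852
Before dose 6, 5 doses have been given (aged 1τ, 2τ, 3τ, 4τ, 5τ).
C_trough = C₀ × (r + r² + … + r^5) = C₀ × r(1−r^5)/(1−r)
        = 6.618 × 0.3852 × (1 − 0.008481) / (1 − 0.3852) = 4.111 mg/L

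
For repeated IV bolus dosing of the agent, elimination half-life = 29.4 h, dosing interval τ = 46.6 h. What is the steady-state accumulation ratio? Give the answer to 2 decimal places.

1.50

k = ln2 / t½ = 0.693147 / 29.4 = 0.02358 h⁻¹
e^(−kτ) = e^(−0.02358 × 46.6) = 0.3333
Accumulation ratio R = 1 / (1 − e^(−kτ)) = 1 / (1 − 0.3333) = 1.500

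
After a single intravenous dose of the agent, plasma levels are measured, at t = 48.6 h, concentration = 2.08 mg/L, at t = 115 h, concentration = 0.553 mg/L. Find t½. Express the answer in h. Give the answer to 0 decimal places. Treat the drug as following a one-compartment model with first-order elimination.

k = ln(C₁/C₂) / (t₂ − t₁) = ln(2.08/0.553) / (115 − 48.6)
  = 1.325 / 66.40 = 0.01995 h⁻¹
t½ = ln2 / k = 0.693147 / 0.01995 = 34.74 h

35 h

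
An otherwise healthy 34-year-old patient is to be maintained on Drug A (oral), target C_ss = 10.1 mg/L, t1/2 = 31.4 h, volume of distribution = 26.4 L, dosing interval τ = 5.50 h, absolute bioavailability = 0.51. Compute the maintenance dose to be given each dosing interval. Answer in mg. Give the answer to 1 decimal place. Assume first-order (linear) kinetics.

63.5 mg

k = ln2 / t½ = 0.693147 / 31.4 = 0.02207 h⁻¹
CL = k × Vd = 0.02207 × 26.4 = 0.5826 L/h
At steady state, F × (Dose/τ) = Css × CL.
Dose = Css × CL × τ / F = 10.1 × 0.5826 × 5.50 / 0.51 = 63.46 mg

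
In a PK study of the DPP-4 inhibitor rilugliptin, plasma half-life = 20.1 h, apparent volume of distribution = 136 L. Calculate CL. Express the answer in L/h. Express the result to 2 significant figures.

k = ln2 / t½ = 0.693147 / 20.1 = 0.03448 h⁻¹
CL = k × Vd = 0.03448 × 136 = 4.689 L/h

4.7 L/h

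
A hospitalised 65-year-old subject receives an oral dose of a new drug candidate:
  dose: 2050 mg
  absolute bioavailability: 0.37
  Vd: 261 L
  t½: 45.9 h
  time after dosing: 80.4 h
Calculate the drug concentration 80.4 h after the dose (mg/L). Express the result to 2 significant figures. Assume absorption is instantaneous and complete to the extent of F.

0.86 mg/L

Amount reaching circulation = F × Dose = 0.37 × 2050 = 758.5 mg
C₀ = F·Dose / Vd = 758.5 / 261 = 2.906 mg/L
k = ln2 / t½ = 0.693147 / 45.9 = 0.01510 h⁻¹
C = C₀ · e^(−k·t) = 2.906 × e^(−0.01510 × 80.4)
  = 2.906 × 0.2970 = 0.8631 mg/L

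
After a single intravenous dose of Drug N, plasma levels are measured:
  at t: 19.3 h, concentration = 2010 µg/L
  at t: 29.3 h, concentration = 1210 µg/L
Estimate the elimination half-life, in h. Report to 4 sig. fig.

13.66 h

k = ln(C₁/C₂) / (t₂ − t₁) = ln(2010/1210) / (29.3 − 19.3)
  = 0.5075 / 10.00 = 0.05075 h⁻¹
t½ = ln2 / k = 0.693147 / 0.05075 = 13.66 h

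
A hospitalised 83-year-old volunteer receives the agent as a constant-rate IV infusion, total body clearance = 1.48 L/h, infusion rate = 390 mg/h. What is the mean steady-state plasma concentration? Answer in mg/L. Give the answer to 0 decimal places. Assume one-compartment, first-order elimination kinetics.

264 mg/L

At steady state Css = R₀ / CL = 390 / 1.480 = 263.5 mg/L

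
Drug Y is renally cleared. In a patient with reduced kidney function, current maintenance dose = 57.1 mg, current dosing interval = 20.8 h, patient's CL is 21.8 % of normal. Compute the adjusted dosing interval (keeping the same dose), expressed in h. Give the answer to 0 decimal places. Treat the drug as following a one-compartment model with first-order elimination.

95 h

To keep the same average steady-state level, dosing rate must scale with clearance.
CL ratio = 21.8 / 100 = 0.2180
New interval (same dose) = 20.8 / 0.2180 = 95.41 h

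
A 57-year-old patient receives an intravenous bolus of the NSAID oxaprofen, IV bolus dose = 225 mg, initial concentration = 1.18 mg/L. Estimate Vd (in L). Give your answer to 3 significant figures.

Vd = Dose / C₀ = 225.0 / 1.18 = 190.7 L

191 L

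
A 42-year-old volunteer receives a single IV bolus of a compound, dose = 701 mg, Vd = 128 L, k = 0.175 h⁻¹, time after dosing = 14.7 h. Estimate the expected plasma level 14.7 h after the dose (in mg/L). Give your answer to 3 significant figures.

0.418 mg/L

C₀ = Dose / Vd = 701.0 / 128 = 5.477 mg/L
C = C₀ · e^(−k·t) = 5.477 × e^(−0.1750 × 14.7)
  = 5.477 × 0.07634 = 0.4181 mg/L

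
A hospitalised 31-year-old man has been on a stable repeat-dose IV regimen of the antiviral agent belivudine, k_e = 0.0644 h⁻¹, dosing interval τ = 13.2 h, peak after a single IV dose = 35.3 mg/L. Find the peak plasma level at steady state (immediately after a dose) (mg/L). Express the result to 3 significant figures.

e^(−kτ) = e^(−0.06440 × 13.2) = 0.4274
Accumulation ratio R = 1 / (1 − e^(−kτ)) = 1 / (1 − 0.4274) = 1.746
Steady-state peak = C₀ × R = 35.3 × 1.746 = 61.63 mg/L

61.6 mg/L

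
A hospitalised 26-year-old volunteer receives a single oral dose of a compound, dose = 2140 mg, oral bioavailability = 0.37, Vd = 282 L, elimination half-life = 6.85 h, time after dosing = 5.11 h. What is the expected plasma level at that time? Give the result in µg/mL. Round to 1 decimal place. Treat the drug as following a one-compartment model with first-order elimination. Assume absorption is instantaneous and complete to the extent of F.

1.7 µg/mL

Amount reaching circulation = F × Dose = 0.37 × 2140 = 791.8 mg
C₀ = F·Dose / Vd = 791.8 / 282 = 2.808 mg/L
k = ln2 / t½ = 0.693147 / 6.85 = 0.1012 h⁻¹
C = C₀ · e^(−k·t) = 2.808 × e^(−0.1012 × 5.11)
  = 2.808 × 0.5962 = 1.674 mg/L
(1.674 mg/L = 1.674 µg/mL)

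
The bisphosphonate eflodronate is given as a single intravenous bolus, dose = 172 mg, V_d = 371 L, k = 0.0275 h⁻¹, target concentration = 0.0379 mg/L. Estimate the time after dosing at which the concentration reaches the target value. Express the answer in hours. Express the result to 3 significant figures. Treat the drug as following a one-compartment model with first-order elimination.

91.1 h

C₀ = Dose / Vd = 172.0 / 371 = 0.4636 mg/L
t = ln(C₀ / C) / k = ln(0.4636 / 0.0379) / 0.02750
  = ln(12.23) / 0.02750 = 2.504 / 0.02750 = 91.05 h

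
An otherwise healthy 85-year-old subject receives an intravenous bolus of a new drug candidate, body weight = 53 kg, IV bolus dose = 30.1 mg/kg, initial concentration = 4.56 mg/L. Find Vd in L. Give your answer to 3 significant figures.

Dose = 30.1 × 53 = 1595 mg
Vd = Dose / C₀ = 1595 / 4.56 = 349.8 L

350 L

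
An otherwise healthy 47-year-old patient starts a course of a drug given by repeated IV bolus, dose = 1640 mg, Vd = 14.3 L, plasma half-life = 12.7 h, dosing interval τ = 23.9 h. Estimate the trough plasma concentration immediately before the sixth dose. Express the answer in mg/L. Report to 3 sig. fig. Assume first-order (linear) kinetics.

42.6 mg/L

C₀ per dose = Dose / Vd = 1640 / 14.3 = 114.7 mg/L
k = ln2 / t½ = 0.693147 / 12.7 = 0.05458 h⁻¹
Fraction remaining after one interval: r = e^(−kτ) = e^(−0.05458 × 23.9) = 0.2713
Before dose 6, 5 doses have been given (aged 1τ, 2τ, 3τ, 4τ, 5τ).
C_trough = C₀ × (r + r² + … + r^5) = C₀ × r(1−r^5)/(1−r)
        = 114.7 × 0.2713 × (1 − 0.001470) / (1 − 0.2713) = 42.64 mg/L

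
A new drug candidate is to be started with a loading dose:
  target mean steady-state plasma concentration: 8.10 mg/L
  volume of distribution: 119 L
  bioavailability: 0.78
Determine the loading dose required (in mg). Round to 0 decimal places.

LD = Css × Vd / F = 8.10 × 119 / 0.78 = 1236 mg

1236 mg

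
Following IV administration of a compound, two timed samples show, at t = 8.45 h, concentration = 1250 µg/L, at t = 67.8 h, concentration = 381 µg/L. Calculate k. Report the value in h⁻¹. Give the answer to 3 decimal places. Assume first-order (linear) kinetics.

0.020 h⁻¹

k = ln(C₁/C₂) / (t₂ − t₁) = ln(1250/381) / (67.8 − 8.45)
  = 1.188 / 59.35 = 0.02002 h⁻¹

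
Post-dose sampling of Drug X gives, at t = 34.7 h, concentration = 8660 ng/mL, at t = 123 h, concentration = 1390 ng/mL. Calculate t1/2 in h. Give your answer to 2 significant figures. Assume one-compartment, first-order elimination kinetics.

33 h

k = ln(C₁/C₂) / (t₂ − t₁) = ln(8660/1390) / (123 − 34.7)
  = 1.829 / 88.30 = 0.02071 h⁻¹
t½ = ln2 / k = 0.693147 / 0.02071 = 33.47 h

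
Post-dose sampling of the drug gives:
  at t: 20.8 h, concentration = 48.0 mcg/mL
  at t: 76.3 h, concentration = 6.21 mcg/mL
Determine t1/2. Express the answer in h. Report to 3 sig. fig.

18.8 h

k = ln(C₁/C₂) / (t₂ − t₁) = ln(48.0/6.21) / (76.3 − 20.8)
  = 2.045 / 55.50 = 0.03685 h⁻¹
t½ = ln2 / k = 0.693147 / 0.03685 = 18.81 h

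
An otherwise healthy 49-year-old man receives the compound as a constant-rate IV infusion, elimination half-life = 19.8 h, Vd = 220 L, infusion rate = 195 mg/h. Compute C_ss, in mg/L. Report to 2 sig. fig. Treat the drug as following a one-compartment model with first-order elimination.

25 mg/L

k = ln2 / t½ = 0.693147 / 19.8 = 0.03501 h⁻¹
CL = k × Vd = 0.03501 × 220 = 7.702 L/h
At steady state Css = R₀ / CL = 195 / 7.702 = 25.32 mg/L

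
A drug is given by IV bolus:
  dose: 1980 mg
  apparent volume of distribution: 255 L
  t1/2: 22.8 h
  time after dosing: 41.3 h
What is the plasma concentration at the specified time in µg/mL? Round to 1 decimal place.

2.2 µg/mL

C₀ = Dose / Vd = 1980 / 255 = 7.765 mg/L
k = ln2 / t½ = 0.693147 / 22.8 = 0.03040 h⁻¹
C = C₀ · e^(−k·t) = 7.765 × e^(−0.03040 × 41.3)
  = 7.765 × 0.2849 = 2.212 mg/L
(2.212 mg/L = 2.212 µg/mL)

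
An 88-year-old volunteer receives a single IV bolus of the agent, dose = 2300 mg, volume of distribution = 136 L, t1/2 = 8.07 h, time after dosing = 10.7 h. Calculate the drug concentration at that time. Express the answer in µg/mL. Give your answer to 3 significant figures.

6.75 µg/mL

C₀ = Dose / Vd = 2300 / 136 = 16.91 mg/L
k = ln2 / t½ = 0.693147 / 8.07 = 0.08589 h⁻¹
C = C₀ · e^(−k·t) = 16.91 × e^(−0.08589 × 10.7)
  = 16.91 × 0.3989 = 6.745 mg/L
(6.745 mg/L = 6.745 µg/mL)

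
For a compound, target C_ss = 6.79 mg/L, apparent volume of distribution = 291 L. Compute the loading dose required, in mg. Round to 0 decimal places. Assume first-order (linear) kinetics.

1976 mg

LD = Css × Vd = 6.79 × 291 = 1976 mg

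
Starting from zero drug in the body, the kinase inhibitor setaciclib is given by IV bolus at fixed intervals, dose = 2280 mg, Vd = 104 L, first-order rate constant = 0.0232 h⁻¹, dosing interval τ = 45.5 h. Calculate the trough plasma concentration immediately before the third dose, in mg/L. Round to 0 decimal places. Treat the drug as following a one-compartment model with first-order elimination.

C₀ per dose = Dose / Vd = 2280 / 104 = 21.92 mg/L
Fraction remaining after one interval: r = e^(−kτ) = e^(−0.02320 × 45.5) = 0.3480
Before dose 3, 2 doses have been given (aged 1τ, 2τ).
C_trough = C₀ × (r + r²) = 21.92 × (0.3480 + 0.1211) = 10.28 mg/L

10 mg/L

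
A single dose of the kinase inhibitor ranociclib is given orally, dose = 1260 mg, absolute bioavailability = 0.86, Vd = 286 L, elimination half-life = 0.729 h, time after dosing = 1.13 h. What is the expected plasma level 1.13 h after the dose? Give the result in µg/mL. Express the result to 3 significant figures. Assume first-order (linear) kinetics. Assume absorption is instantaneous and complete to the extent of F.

1.29 µg/mL

Amount reaching circulation = F × Dose = 0.86 × 1260 = 1084 mg
C₀ = F·Dose / Vd = 1084 / 286 = 3.790 mg/L
k = ln2 / t½ = 0.693147 / 0.729 = 0.9508 h⁻¹
C = C₀ · e^(−k·t) = 3.790 × e^(−0.9508 × 1.13)
  = 3.790 × 0.3415 = 1.294 mg/L
(1.294 mg/L = 1.294 µg/mL)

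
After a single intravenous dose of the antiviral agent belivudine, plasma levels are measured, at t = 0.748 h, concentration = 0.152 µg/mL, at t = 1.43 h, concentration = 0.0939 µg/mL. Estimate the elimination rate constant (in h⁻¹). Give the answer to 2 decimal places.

k = ln(C₁/C₂) / (t₂ − t₁) = ln(0.152/0.0939) / (1.43 − 0.748)
  = 0.4817 / 0.6820 = 0.7063 h⁻¹

0.71 h⁻¹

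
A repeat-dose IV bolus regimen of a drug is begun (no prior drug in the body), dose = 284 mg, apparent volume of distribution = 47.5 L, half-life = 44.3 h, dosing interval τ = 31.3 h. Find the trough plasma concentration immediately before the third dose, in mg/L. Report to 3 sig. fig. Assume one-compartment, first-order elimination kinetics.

C₀ per dose = Dose / Vd = 284 / 47.5 = 5.979 mg/L
k = ln2 / t½ = 0.693147 / 44.3 = 0.01565 h⁻¹
Fraction remaining after one interval: r = e^(−kτ) = e^(−0.01565 × 31.3) = 0.6127
Before dose 3, 2 doses have been given (aged 1τ, 2τ).
C_trough = C₀ × (r + r²) = 5.979 × (0.6127 + 0.3754) = 5.908 mg/L

5.91 mg/L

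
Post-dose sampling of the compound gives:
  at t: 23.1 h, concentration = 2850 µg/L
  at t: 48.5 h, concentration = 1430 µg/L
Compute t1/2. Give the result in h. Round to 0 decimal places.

k = ln(C₁/C₂) / (t₂ − t₁) = ln(2850/1430) / (48.5 − 23.1)
  = 0.6896 / 25.40 = 0.02715 h⁻¹
t½ = ln2 / k = 0.693147 / 0.02715 = 25.53 h

26 h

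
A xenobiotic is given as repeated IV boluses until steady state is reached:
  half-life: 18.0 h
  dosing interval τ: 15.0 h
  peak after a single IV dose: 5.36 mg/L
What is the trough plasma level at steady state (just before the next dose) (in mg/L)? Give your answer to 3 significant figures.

6.86 mg/L

k = ln2 / t½ = 0.693147 / 18.0 = 0.03851 h⁻¹
e^(−kτ) = e^(−0.03851 × 15.0) = 0.5612
Accumulation ratio R = 1 / (1 − e^(−kτ)) = 1 / (1 − 0.5612) = 2.279
Steady-state trough = C₀ × R × e^(−kτ) = 5.36 × 2.279 × 0.5612 = 6.855 mg/L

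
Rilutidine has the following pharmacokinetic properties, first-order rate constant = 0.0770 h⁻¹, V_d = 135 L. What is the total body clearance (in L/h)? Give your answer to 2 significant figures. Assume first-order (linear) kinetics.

CL = k × Vd = 0.0770 × 135 = 10.40 L/h

10 L/h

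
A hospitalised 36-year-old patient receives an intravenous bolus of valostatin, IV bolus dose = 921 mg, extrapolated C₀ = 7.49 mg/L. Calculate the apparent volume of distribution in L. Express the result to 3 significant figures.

123 L

Vd = Dose / C₀ = 921.0 / 7.49 = 123.0 L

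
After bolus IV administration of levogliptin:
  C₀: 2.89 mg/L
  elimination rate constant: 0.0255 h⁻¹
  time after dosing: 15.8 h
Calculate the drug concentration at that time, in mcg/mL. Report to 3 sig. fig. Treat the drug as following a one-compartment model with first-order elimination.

1.93 mcg/mL

C = C₀ · e^(−k·t) = 2.890 × e^(−0.02550 × 15.8)
  = 2.890 × 0.6684 = 1.932 mg/L
(1.932 mg/L = 1.932 mcg/mL)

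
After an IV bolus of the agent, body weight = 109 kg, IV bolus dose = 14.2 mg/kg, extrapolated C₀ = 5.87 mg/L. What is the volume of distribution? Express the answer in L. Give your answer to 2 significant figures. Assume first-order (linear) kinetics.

Dose = 14.2 × 109 = 1548 mg
Vd = Dose / C₀ = 1548 / 5.87 = 263.7 L

260 L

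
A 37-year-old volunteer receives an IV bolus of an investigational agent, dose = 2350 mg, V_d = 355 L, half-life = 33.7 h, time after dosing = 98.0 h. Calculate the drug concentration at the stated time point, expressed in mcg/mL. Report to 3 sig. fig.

0.882 mcg/mL

C₀ = Dose / Vd = 2350 / 355 = 6.620 mg/L
k = ln2 / t½ = 0.693147 / 33.7 = 0.02057 h⁻¹
C = C₀ · e^(−k·t) = 6.620 × e^(−0.02057 × 98.0)
  = 6.620 × 0.1332 = 0.8818 mg/L
(0.8818 mg/L = 0.8818 mcg/mL)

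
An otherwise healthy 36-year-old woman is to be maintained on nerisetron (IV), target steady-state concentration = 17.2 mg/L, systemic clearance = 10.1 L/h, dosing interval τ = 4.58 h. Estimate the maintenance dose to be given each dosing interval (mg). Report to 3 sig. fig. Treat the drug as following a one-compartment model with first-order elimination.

At steady state, Dose/τ = Css × CL.
Dose = Css × CL × τ = 17.2 × 10.10 × 4.58 = 795.6 mg

796 mg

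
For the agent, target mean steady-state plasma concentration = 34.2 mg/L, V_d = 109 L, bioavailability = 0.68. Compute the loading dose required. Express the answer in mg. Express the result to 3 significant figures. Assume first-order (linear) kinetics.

LD = Css × Vd / F = 34.2 × 109 / 0.68 = 5482 mg

5480 mg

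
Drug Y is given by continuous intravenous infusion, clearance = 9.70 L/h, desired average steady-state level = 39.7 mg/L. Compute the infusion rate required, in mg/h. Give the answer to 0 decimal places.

At steady state, infusion rate R₀ = Css × CL = 39.7 × 9.700 = 385.1 mg/h

385 mg/h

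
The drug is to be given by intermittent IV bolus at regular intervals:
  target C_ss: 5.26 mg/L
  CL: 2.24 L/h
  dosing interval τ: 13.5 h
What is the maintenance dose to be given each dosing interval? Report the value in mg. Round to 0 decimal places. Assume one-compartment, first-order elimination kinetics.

At steady state, Dose/τ = Css × CL.
Dose = Css × CL × τ = 5.26 × 2.240 × 13.5 = 159.1 mg

159 mg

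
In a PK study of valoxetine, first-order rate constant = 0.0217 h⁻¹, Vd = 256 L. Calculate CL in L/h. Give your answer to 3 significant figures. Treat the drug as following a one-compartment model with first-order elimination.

CL = k × Vd = 0.0217 × 256 = 5.555 L/h

5.56 L/h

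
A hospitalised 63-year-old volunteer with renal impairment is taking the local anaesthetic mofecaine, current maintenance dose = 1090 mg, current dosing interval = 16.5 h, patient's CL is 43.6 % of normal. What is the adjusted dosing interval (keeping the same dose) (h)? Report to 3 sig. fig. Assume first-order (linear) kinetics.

To keep the same average steady-state level, dosing rate must scale with clearance.
CL ratio = 43.6 / 100 = 0.4360
New interval (same dose) = 16.5 / 0.4360 = 37.84 h

37.8 h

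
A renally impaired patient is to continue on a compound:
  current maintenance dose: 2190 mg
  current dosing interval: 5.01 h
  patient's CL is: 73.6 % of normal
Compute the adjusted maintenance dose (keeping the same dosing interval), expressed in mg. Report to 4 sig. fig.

1612 mg

To keep the same average steady-state level, dosing rate must scale with clearance.
CL ratio = 73.6 / 100 = 0.7360
New dose (same interval) = 2190 × 0.7360 = 1612 mg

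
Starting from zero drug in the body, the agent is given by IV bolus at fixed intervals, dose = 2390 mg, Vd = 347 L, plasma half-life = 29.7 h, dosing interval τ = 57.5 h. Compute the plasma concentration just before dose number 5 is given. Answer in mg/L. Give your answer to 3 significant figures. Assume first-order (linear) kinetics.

2.43 mg/L

C₀ per dose = Dose / Vd = 2390 / 347 = 6.888 mg/L
k = ln2 / t½ = 0.693147 / 29.7 = 0.02334 h⁻¹
Fraction remaining after one interval: r = e^(−kτ) = e^(−0.02334 × 57.5) = 0.2613
Before dose 5, 4 doses have been given (aged 1τ, 2τ, 3τ, 4τ).
C_trough = C₀ × (r + r² + … + r^4) = C₀ × r(1−r^4)/(1−r)
        = 6.888 × 0.2613 × (1 − 0.004662) / (1 − 0.2613) = 2.425 mg/L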